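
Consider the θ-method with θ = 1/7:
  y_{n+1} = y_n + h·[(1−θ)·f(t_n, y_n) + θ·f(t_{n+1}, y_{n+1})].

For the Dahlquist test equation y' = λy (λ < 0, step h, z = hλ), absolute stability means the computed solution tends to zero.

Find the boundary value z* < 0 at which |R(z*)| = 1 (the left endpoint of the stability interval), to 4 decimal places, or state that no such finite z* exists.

Set f=λy, z=hλ:
  y_{n+1} = y_n + z·[6/7·y_n + 1/7·y_{n+1}] ⇒ (1 − 1/7z)y_{n+1} = (1 + 6/7z)y_n
  Hence R(z) = (1 + 6/7z)/(1 − 1/7z).

Find x<0 with |R(x)|<1.
x=-0.84: |R|=0.2500
R=−1: 1+6/7x = −1+1/7x ⇒ -5/7x=2 ⇒ x=2/(-5/7)=-2.8000
Confirm numerically:
  x=-2.634: |R|=0.91385 <1
  x=-1.853: |R|=0.46515 <1
  x=-1.579: |R|=0.28838 <1
  x=-1.180: |R|=0.00978 <1
  x=-3.228: |R|=1.20923 >1
  x=-2.963: |R|=1.08180 >1
So |R|<1 on (-2.8000, 0).

z* = -2.8000.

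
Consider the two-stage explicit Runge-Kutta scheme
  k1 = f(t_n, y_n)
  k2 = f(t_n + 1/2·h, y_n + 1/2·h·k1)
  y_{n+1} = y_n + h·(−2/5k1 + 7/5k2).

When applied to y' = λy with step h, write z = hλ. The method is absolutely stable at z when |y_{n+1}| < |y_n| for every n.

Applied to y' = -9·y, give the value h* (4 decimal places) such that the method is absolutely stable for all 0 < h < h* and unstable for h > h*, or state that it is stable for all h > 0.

(-1.4286,0); λ=-9 ⇒ h* = (10/7)/9 = 0.1587.

Set f=λy, z=hλ:
  k1=λy_n ⇒ h·k1=z·y_n;  k2=λ(1+1/2z)y_n ⇒ h·k2=z(1+1/2z)y_n
  y_{n+1}/y_n = 1 − 2/5z + 7/5z(1+1/2z) = 1 + z + 7/10z²
  Hence R(z) = 1 + z + 7/10z².

Boundary: |R(x)|=1, x<0.
x=-0.9: |R|=0.6670
R=1: x+7/10x²=0 ⇒ x=−10/7=-1.4286; min R=1−1/(4·7/10)=0.6429>−1
Confirm numerically:
  x=-1.193: |R|=0.80327 <1
  x=-1.067: |R|=0.72994 <1
  x=-0.991: |R|=0.69646 <1
  x=-0.948: |R|=0.68109 <1
  x=-1.843: |R|=1.53465 >1
  x=-1.583: |R|=1.17112 >1
  x=-1.565: |R|=1.14946 >1
Interval (-1.4286, 0).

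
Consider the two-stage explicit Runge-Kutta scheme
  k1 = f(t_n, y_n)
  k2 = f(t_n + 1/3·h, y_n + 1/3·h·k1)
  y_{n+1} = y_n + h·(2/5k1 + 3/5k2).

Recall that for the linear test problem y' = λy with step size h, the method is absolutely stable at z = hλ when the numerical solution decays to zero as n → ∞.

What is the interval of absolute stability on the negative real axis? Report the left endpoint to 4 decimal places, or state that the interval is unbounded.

Test eqn y'=λy, z=hλ:
  k1=λy_n ⇒ h·k1=z·y_n;  k2=λ(1+1/3z)y_n ⇒ h·k2=z(1+1/3z)y_n
  y_{n+1}/y_n = 1 + 2/5z + 3/5z(1+1/3z) = 1 + z + 1/5z²
  ⇒ R(z) = 1 + z + 1/5z².

Find x<0 with |R(x)|<1.
x=-1.6: |R|=0.0880
R=1: x+1/5x²=0 ⇒ x=−5=-5.0000; min R=1−1/(4·1/5)=-0.2500>−1
Confirm numerically:
  x=-4.119: |R|=0.27423 <1
  x=-3.984: |R|=0.19045 <1
  x=-3.893: |R|=0.13809 <1
  x=-2.716: |R|=0.24067 <1
  x=-5.540: |R|=1.59832 >1
  x=-5.495: |R|=1.54400 >1
  x=-5.452: |R|=1.49286 >1
So |R|<1 on (-5.0000, 0).

z∈(-5.0000,0).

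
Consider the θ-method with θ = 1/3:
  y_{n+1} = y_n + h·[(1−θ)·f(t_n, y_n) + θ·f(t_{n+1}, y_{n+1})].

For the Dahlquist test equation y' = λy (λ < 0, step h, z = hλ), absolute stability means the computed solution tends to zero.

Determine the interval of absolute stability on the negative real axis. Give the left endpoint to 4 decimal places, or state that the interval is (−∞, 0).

z∈(-6.0000,0).

Test eqn y'=λy, z=hλ:
  y_{n+1} = y_n + z·[2/3·y_n + 1/3·y_{n+1}] ⇒ (1 − 1/3z)y_{n+1} = (1 + 2/3z)y_n
  so R(z) = (1 + 2/3z)/(1 − 1/3z).

Find x<0 with |R(x)|<1.
x=-1.21: |R|=0.1378
R=−1: 1+2/3x = −1+1/3x ⇒ -1/3x=2 ⇒ x=2/(-1/3)=-6.0000
Confirm numerically:
  x=-5.798: |R|=0.97704 <1
  x=-4.856: |R|=0.85438 <1
  x=-3.973: |R|=0.70931 <1
  x=-2.845: |R|=0.46022 <1
  x=-6.561: |R|=1.05868 >1
  x=-6.488: |R|=1.05143 >1
  x=-6.282: |R|=1.03038 >1
So |R|<1 on (-6.0000, 0).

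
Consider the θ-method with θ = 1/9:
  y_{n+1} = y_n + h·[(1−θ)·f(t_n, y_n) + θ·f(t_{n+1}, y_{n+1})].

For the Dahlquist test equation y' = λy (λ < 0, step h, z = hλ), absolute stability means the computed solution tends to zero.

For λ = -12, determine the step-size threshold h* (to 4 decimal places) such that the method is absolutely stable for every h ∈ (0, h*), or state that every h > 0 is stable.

(-2.5714,0); λ=-12 ⇒ h* = (18/7)/12 = 0.2143.

On y'=λy, z=hλ:
  y_{n+1} = y_n + z·[8/9·y_n + 1/9·y_{n+1}] ⇒ (1 − 1/9z)y_{n+1} = (1 + 8/9z)y_n
  Hence R(z) = (1 + 8/9z)/(1 − 1/9z).

Solve |R(x)|<1 on ℝ⁻.
x=-1.08: |R|=0.0357
R=−1: 1+8/9x = −1+1/9x ⇒ -7/9x=2 ⇒ x=2/(-7/9)=-2.5714
Confirm numerically:
  x=-2.486: |R|=0.94794 <1
  x=-2.135: |R|=0.72564 <1
  x=-2.082: |R|=0.69085 <1
  x=-1.820: |R|=0.51386 <1
  x=-3.160: |R|=1.33882 >1
  x=-2.683: |R|=1.06685 >1
Interval (-2.5714, 0).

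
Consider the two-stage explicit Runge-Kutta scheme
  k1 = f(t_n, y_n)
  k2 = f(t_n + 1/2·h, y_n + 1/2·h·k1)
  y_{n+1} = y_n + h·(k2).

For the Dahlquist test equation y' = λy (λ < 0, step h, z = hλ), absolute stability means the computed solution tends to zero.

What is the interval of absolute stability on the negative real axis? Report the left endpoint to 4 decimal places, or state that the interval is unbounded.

On y'=λy, z=hλ:
  k1=λy_n ⇒ h·k1=z·y_n;  k2=λ(1+1/2z)y_n ⇒ h·k2=z(1+1/2z)y_n
  y_{n+1}/y_n = 1 + z(1+1/2z) = 1 + z + 1/2z²
  ⇒ R(z) = 1 + z + 1/2z².

Solve |R(x)|<1 on ℝ⁻.
x=-1.57: |R|=0.6624
R=1: x+1/2x²=0 ⇒ x=−2=-2.0000; min R=1−1/(4·1/2)=0.5000>−1
Confirm numerically:
  x=-1.630: |R|=0.69845 <1
  x=-1.529: |R|=0.63992 <1
  x=-1.438: |R|=0.59592 <1
  x=-2.541: |R|=1.68734 >1
  x=-2.297: |R|=1.34110 >1
Stable set (-2.0000, 0).

z∈(-2.0000,0).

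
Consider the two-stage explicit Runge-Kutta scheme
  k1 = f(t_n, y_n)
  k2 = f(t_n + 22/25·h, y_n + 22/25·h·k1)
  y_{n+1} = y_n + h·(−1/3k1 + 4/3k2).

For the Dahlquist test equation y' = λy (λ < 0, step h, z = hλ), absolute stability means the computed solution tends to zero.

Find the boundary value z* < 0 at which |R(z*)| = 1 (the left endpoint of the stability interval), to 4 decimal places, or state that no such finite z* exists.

z* = -0.8523.

On y'=λy, z=hλ:
  k1=λy_n ⇒ h·k1=z·y_n;  k2=λ(1+22/25z)y_n ⇒ h·k2=z(1+22/25z)y_n
  y_{n+1}/y_n = 1 − 1/3z + 4/3z(1+22/25z) = 1 + z + 88/75z²
  R(z) = 1 + z + 88/75z².

Solve |R(x)|<1 on ℝ⁻.
x=-0.86: |R|=1.0078
R=1: x+88/75x²=0 ⇒ x=−75/88=-0.8523; min R=1−1/(4·88/75)=0.7869>−1
Confirm numerically:
  x=-0.619: |R|=0.83058 <1
  x=-0.536: |R|=0.80109 <1
  x=-0.395: |R|=0.78807 <1
  x=-1.424: |R|=1.95526 >1
  x=-1.365: |R|=1.82118 >1
So |R|<1 on (-0.8523, 0).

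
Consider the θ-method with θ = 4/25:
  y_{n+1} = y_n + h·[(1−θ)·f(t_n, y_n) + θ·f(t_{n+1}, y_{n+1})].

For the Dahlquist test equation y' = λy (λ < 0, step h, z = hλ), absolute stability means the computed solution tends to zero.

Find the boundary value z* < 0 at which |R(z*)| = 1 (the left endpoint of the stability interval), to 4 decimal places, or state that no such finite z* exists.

z* = -2.9412.

With y'=λy (z=hλ):
  y_{n+1} = y_n + z·[21/25·y_n + 4/25·y_{n+1}] ⇒ (1 − 4/25z)y_{n+1} = (1 + 21/25z)y_n
  R(z) = (1 + 21/25z)/(1 − 4/25z).

Need |R(x)|<1, x<0.
x=-0.4: |R|=0.6241
R=−1: 1+21/25x = −1+4/25x ⇒ -17/25x=2 ⇒ x=2/(-17/25)=-2.9412
Confirm numerically:
  x=-2.808: |R|=0.93751 <1
  x=-2.668: |R|=0.86981 <1
  x=-2.211: |R|=0.63323 <1
  x=-1.886: |R|=0.44881 <1
  x=-3.540: |R|=1.25996 >1
  x=-3.157: |R|=1.09751 >1
  x=-3.021: |R|=1.03659 >1
Stable set (-2.9412, 0).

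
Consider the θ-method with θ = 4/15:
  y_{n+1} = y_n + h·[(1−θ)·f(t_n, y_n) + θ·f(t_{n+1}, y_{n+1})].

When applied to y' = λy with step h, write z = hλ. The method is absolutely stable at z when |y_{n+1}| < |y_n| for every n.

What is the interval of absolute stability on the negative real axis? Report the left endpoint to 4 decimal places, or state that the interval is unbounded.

Set f=λy, z=hλ:
  y_{n+1} = y_n + z·[11/15·y_n + 4/15·y_{n+1}] ⇒ (1 − 4/15z)y_{n+1} = (1 + 11/15z)y_n
  so R(z) = (1 + 11/15z)/(1 − 4/15z).

Boundary: |R(x)|=1, x<0.
x=-1.54: |R|=0.0917
R=−1: 1+11/15x = −1+4/15x ⇒ -7/15x=2 ⇒ x=2/(-7/15)=-4.2857
Confirm numerically:
  x=-3.790: |R|=0.88495 <1
  x=-2.889: |R|=0.63183 <1
  x=-1.876: |R|=0.25044 <1
  x=-4.413: |R|=1.02729 >1
  x=-4.328: |R|=1.00916 >1
Interval (-4.2857, 0).

(-4.2857, 0).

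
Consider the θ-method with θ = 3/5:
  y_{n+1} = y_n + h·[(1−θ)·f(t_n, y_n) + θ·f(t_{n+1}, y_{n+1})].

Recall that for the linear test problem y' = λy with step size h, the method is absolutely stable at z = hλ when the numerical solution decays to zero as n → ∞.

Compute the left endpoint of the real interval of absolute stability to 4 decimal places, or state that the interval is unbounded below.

Set f=λy, z=hλ:
  y_{n+1} = y_n + z·[2/5·y_n + 3/5·y_{n+1}] ⇒ (1 − 3/5z)y_{n+1} = (1 + 2/5z)y_n
  so R(z) = (1 + 2/5z)/(1 − 3/5z).

Solve |R(x)|<1 on ℝ⁻.
x=-0.91: |R|=0.4114
x=-2: |R|=0.0909
x=-10: |R|=0.4286
x=-100: |R|=0.6393
θ=3/5≥1/2 ⇒ |1+2/5x|<|1−3/5x| ∀x<0 ⇒ unbounded interval.

(−∞, 0) — no finite endpoint.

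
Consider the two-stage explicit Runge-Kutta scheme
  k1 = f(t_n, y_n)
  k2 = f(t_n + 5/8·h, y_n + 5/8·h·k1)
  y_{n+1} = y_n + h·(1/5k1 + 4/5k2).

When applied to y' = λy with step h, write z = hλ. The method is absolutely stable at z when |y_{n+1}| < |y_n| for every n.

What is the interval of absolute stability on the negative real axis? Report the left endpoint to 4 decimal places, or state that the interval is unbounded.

(-2.0000, 0).

Set f=λy, z=hλ:
  k1=λy_n ⇒ h·k1=z·y_n;  k2=λ(1+5/8z)y_n ⇒ h·k2=z(1+5/8z)y_n
  y_{n+1}/y_n = 1 + 1/5z + 4/5z(1+5/8z) = 1 + z + 1/2z²
  so R(z) = 1 + z + 1/2z².

Find x<0 with |R(x)|<1.
x=-0.38: |R|=0.6922
R=1: x+1/2x²=0 ⇒ x=−2=-2.0000; min R=1−1/(4·1/2)=0.5000>−1
Confirm numerically:
  x=-1.947: |R|=0.94840 <1
  x=-1.577: |R|=0.66646 <1
  x=-1.160: |R|=0.51280 <1
  x=-2.591: |R|=1.76564 >1
  x=-2.539: |R|=1.68426 >1
  x=-2.395: |R|=1.47301 >1
Stable set (-2.0000, 0).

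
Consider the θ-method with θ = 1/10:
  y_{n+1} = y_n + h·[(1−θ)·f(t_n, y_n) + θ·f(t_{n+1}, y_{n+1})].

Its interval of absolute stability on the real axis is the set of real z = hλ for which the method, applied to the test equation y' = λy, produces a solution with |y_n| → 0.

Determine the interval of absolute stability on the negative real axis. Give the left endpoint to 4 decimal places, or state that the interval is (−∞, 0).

Set f=λy, z=hλ:
  y_{n+1} = y_n + z·[9/10·y_n + 1/10·y_{n+1}] ⇒ (1 − 1/10z)y_{n+1} = (1 + 9/10z)y_n
  Hence R(z) = (1 + 9/10z)/(1 − 1/10z).

Boundary: |R(x)|=1, x<0.
x=-0.98: |R|=0.1075
R=−1: 1+9/10x = −1+1/10x ⇒ -4/5x=2 ⇒ x=2/(-4/5)=-2.5000
Confirm numerically:
  x=-1.521: |R|=0.32020 <1
  x=-1.518: |R|=0.31794 <1
  x=-1.046: |R|=0.05305 <1
  x=-3.042: |R|=1.33246 >1
  x=-3.023: |R|=1.32128 >1
Stable set (-2.5000, 0).

(-2.5000, 0).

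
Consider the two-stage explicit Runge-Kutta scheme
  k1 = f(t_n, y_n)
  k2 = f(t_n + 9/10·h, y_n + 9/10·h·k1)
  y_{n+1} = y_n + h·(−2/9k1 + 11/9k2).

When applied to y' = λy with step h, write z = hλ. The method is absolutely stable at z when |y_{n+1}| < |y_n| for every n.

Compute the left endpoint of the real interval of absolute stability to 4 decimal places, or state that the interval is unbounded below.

Test eqn y'=λy, z=hλ:
  k1=λy_n ⇒ h·k1=z·y_n;  k2=λ(1+9/10z)y_n ⇒ h·k2=z(1+9/10z)y_n
  y_{n+1}/y_n = 1 − 2/9z + 11/9z(1+9/10z) = 1 + z + 11/10z²
  so R(z) = 1 + z + 11/10z².

Need |R(x)|<1, x<0.
x=-0.67: |R|=0.8238
R=1: x+11/10x²=0 ⇒ x=−10/11=-0.9091; min R=1−1/(4·11/10)=0.7727>−1
Confirm numerically:
  x=-0.832: |R|=0.92945 <1
  x=-0.742: |R|=0.86362 <1
  x=-0.453: |R|=0.77273 <1
  x=-0.409: |R|=0.77501 <1
  x=-1.345: |R|=1.64493 >1
  x=-0.979: |R|=1.07529 >1
Stable set (-0.9091, 0).

z* = -0.9091.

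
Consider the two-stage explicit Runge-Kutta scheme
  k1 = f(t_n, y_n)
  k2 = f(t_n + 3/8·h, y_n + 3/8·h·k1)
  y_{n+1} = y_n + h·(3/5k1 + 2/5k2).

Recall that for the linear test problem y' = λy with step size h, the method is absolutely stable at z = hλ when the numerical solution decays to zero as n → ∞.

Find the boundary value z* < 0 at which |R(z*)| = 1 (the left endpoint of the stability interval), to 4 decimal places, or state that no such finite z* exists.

z* = -6.6667.

Set f=λy, z=hλ:
  k1=λy_n ⇒ h·k1=z·y_n;  k2=λ(1+3/8z)y_n ⇒ h·k2=z(1+3/8z)y_n
  y_{n+1}/y_n = 1 + 3/5z + 2/5z(1+3/8z) = 1 + z + 3/20z²
  so R(z) = 1 + z + 3/20z².

Need |R(x)|<1, x<0.
x=-1.28: |R|=0.0342
R=1: x+3/20x²=0 ⇒ x=−20/3=-6.6667; min R=1−1/(4·3/20)=-0.6667>−1
Confirm numerically:
  x=-6.018: |R|=0.41445 <1
  x=-5.463: |R|=0.01366 <1
  x=-4.325: |R|=0.51916 <1
  x=-3.356: |R|=0.66659 <1
  x=-6.858: |R|=1.19682 >1
  x=-6.774: |R|=1.10906 >1
  x=-6.739: |R|=1.07312 >1
Stable set (-6.6667, 0).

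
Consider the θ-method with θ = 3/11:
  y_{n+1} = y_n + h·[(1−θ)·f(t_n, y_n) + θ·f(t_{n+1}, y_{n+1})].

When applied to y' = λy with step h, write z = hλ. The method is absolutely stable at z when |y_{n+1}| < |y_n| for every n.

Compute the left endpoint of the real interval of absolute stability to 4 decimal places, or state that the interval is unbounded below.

left endpoint -4.4000.

On y'=λy, z=hλ:
  y_{n+1} = y_n + z·[8/11·y_n + 3/11·y_{n+1}] ⇒ (1 − 3/11z)y_{n+1} = (1 + 8/11z)y_n
  R(z) = (1 + 8/11z)/(1 − 3/11z).

Solve |R(x)|<1 on ℝ⁻.
x=-1.14: |R|=0.1304
R=−1: 1+8/11x = −1+3/11x ⇒ -5/11x=2 ⇒ x=2/(-5/11)=-4.4000
Confirm numerically:
  x=-4.262: |R|=0.97099 <1
  x=-2.981: |R|=0.64424 <1
  x=-2.021: |R|=0.30288 <1
  x=-4.920: |R|=1.10093 >1
  x=-4.462: |R|=1.01271 >1
Interval (-4.4000, 0).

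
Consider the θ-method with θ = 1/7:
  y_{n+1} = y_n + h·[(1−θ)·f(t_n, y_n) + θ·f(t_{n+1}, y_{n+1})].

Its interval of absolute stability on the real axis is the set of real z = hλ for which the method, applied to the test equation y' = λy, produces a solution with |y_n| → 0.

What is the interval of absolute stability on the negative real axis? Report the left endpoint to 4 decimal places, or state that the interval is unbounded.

(-2.8000, 0).

With y'=λy (z=hλ):
  y_{n+1} = y_n + z·[6/7·y_n + 1/7·y_{n+1}] ⇒ (1 − 1/7z)y_{n+1} = (1 + 6/7z)y_n
  R(z) = (1 + 6/7z)/(1 − 1/7z).

Solve |R(x)|<1 on ℝ⁻.
x=-1.09: |R|=0.0569
R=−1: 1+6/7x = −1+1/7x ⇒ -5/7x=2 ⇒ x=2/(-5/7)=-2.8000
Confirm numerically:
  x=-2.488: |R|=0.83558 <1
  x=-1.658: |R|=0.34049 <1
  x=-1.556: |R|=0.27302 <1
  x=-3.188: |R|=1.19042 >1
  x=-3.097: |R|=1.14707 >1
Stable set (-2.8000, 0).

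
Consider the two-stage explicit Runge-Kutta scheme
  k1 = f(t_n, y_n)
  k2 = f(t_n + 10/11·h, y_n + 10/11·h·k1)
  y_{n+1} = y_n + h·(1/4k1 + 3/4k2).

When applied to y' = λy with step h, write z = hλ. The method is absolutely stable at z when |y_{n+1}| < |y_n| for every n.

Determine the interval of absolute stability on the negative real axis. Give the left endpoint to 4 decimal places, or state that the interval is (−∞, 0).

(-1.4667, 0).

Test eqn y'=λy, z=hλ:
  k1=λy_n ⇒ h·k1=z·y_n;  k2=λ(1+10/11z)y_n ⇒ h·k2=z(1+10/11z)y_n
  y_{n+1}/y_n = 1 + 1/4z + 3/4z(1+10/11z) = 1 + z + 15/22z²
  Hence R(z) = 1 + z + 15/22z².

Solve |R(x)|<1 on ℝ⁻.
x=-0.82: |R|=0.6385
R=1: x+15/22x²=0 ⇒ x=−22/15=-1.4667; min R=1−1/(4·15/22)=0.6333>−1
Confirm numerically:
  x=-1.110: |R|=0.73007 <1
  x=-1.025: |R|=0.69134 <1
  x=-0.845: |R|=0.64184 <1
  x=-0.602: |R|=0.64509 <1
  x=-1.789: |R|=1.39317 >1
  x=-1.555: |R|=1.09365 >1
So |R|<1 on (-1.4667, 0).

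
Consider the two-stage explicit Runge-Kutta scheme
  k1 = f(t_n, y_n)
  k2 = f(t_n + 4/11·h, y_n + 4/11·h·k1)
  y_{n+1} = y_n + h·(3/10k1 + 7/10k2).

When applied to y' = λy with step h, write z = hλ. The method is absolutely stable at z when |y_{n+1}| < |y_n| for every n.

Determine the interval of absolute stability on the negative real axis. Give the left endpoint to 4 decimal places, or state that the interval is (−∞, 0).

(-3.9286, 0).

With y'=λy (z=hλ):
  k1=λy_n ⇒ h·k1=z·y_n;  k2=λ(1+4/11z)y_n ⇒ h·k2=z(1+4/11z)y_n
  y_{n+1}/y_n = 1 + 3/10z + 7/10z(1+4/11z) = 1 + z + 14/55z²
  so R(z) = 1 + z + 14/55z².

Boundary: |R(x)|=1, x<0.
x=-1.55: |R|=0.0615
R=1: x+14/55x²=0 ⇒ x=−55/14=-3.9286; min R=1−1/(4·14/55)=0.0179>−1
Confirm numerically:
  x=-2.972: |R|=0.27635 <1
  x=-2.216: |R|=0.03399 <1
  x=-2.121: |R|=0.02411 <1
  x=-2.034: |R|=0.01909 <1
  x=-4.501: |R|=1.65584 >1
  x=-4.038: |R|=1.11248 >1
Interval (-3.9286, 0).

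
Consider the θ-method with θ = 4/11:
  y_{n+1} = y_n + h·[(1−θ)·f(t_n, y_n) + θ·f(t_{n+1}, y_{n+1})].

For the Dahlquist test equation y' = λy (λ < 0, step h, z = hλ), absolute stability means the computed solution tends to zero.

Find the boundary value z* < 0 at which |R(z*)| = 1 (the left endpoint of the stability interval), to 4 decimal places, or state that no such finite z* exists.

Test eqn y'=λy, z=hλ:
  y_{n+1} = y_n + z·[7/11·y_n + 4/11·y_{n+1}] ⇒ (1 − 4/11z)y_{n+1} = (1 + 7/11z)y_n
  Hence R(z) = (1 + 7/11z)/(1 − 4/11z).

Need |R(x)|<1, x<0.
x=-1.65: |R|=0.0312
R=−1: 1+7/11x = −1+4/11x ⇒ -3/11x=2 ⇒ x=2/(-3/11)=-7.3333
Confirm numerically:
  x=-7.305: |R|=0.99789 <1
  x=-7.163: |R|=0.98711 <1
  x=-3.733: |R|=0.58349 <1
  x=-2.991: |R|=0.43272 <1
  x=-7.829: |R|=1.03514 >1
  x=-7.760: |R|=1.03045 >1
  x=-7.413: |R|=1.00588 >1
Stable set (-7.3333, 0).

left endpoint -7.3333.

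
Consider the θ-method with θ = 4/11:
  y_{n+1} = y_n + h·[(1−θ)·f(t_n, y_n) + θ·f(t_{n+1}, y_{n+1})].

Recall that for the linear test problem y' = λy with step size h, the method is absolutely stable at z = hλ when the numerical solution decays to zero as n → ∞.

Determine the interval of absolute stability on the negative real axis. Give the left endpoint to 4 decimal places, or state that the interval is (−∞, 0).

(-7.3333, 0).

Set f=λy, z=hλ:
  y_{n+1} = y_n + z·[7/11·y_n + 4/11·y_{n+1}] ⇒ (1 − 4/11z)y_{n+1} = (1 + 7/11z)y_n
  so R(z) = (1 + 7/11z)/(1 − 4/11z).

Find x<0 with |R(x)|<1.
x=-1.16: |R|=0.1841
R=−1: 1+7/11x = −1+4/11x ⇒ -3/11x=2 ⇒ x=2/(-3/11)=-7.3333
Confirm numerically:
  x=-7.082: |R|=0.98083 <1
  x=-5.574: |R|=0.84148 <1
  x=-3.400: |R|=0.52033 <1
  x=-7.887: |R|=1.03904 >1
  x=-7.856: |R|=1.03696 >1
  x=-7.621: |R|=1.02080 >1
Stable set (-7.3333, 0).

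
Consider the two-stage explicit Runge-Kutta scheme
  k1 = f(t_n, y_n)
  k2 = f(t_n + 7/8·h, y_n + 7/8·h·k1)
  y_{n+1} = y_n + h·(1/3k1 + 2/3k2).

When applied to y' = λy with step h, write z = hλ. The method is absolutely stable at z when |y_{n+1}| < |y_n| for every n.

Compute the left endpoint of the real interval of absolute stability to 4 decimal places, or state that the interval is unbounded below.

left endpoint -1.7143.

Test eqn y'=λy, z=hλ:
  k1=λy_n ⇒ h·k1=z·y_n;  k2=λ(1+7/8z)y_n ⇒ h·k2=z(1+7/8z)y_n
  y_{n+1}/y_n = 1 + 1/3z + 2/3z(1+7/8z) = 1 + z + 7/12z²
  so R(z) = 1 + z + 7/12z².

Boundary: |R(x)|=1, x<0.
x=-1.56: |R|=0.8596
R=1: x+7/12x²=0 ⇒ x=−12/7=-1.7143; min R=1−1/(4·7/12)=0.5714>−1
Confirm numerically:
  x=-0.975: |R|=0.57953 <1
  x=-0.969: |R|=0.57873 <1
  x=-0.761: |R|=0.57682 <1
  x=-2.276: |R|=1.74577 >1
  x=-2.093: |R|=1.46238 >1
Stable set (-1.7143, 0).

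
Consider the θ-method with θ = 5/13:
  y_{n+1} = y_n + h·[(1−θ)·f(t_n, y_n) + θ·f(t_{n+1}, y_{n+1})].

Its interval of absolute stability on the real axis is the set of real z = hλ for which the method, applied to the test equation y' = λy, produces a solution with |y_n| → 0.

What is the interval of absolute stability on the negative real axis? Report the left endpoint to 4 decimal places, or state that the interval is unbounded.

(-8.6667, 0).

Set f=λy, z=hλ:
  y_{n+1} = y_n + z·[8/13·y_n + 5/13·y_{n+1}] ⇒ (1 − 5/13z)y_{n+1} = (1 + 8/13z)y_n
  so R(z) = (1 + 8/13z)/(1 − 5/13z).

Find x<0 with |R(x)|<1.
x=-1.71: |R|=0.0316
R=−1: 1+8/13x = −1+5/13x ⇒ -3/13x=2 ⇒ x=2/(-3/13)=-8.6667
Confirm numerically:
  x=-8.193: |R|=0.97367 <1
  x=-7.347: |R|=0.92040 <1
  x=-5.008: |R|=0.71146 <1
  x=-9.014: |R|=1.01794 >1
  x=-8.993: |R|=1.01689 >1
  x=-8.771: |R|=1.00551 >1
Stable set (-8.6667, 0).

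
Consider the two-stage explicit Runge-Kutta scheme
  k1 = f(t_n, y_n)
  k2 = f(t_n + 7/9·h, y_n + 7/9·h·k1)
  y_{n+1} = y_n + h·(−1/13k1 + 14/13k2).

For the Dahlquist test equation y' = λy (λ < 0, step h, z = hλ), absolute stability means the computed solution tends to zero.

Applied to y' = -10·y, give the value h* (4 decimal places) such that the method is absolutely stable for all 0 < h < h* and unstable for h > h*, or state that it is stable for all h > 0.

(-1.1939,0); λ=-10 ⇒ h* = (117/98)/10 = 0.1194.

With y'=λy (z=hλ):
  k1=λy_n ⇒ h·k1=z·y_n;  k2=λ(1+7/9z)y_n ⇒ h·k2=z(1+7/9z)y_n
  y_{n+1}/y_n = 1 − 1/13z + 14/13z(1+7/9z) = 1 + z + 98/117z²
  ⇒ R(z) = 1 + z + 98/117z².

Need |R(x)|<1, x<0.
x=-0.41: |R|=0.7308
R=1: x+98/117x²=0 ⇒ x=−117/98=-1.1939; min R=1−1/(4·98/117)=0.7015>−1
Confirm numerically:
  x=-1.123: |R|=0.93333 <1
  x=-0.900: |R|=0.77846 <1
  x=-0.846: |R|=0.75349 <1
  x=-1.235: |R|=1.04254 >1
  x=-1.223: |R|=1.02983 >1
Stable set (-1.1939, 0).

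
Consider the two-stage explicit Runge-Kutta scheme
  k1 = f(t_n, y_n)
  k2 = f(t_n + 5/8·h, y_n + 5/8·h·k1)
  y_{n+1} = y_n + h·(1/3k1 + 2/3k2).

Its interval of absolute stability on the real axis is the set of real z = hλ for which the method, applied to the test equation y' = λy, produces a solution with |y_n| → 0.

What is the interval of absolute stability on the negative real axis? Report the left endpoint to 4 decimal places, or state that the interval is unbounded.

With y'=λy (z=hλ):
  k1=λy_n ⇒ h·k1=z·y_n;  k2=λ(1+5/8z)y_n ⇒ h·k2=z(1+5/8z)y_n
  y_{n+1}/y_n = 1 + 1/3z + 2/3z(1+5/8z) = 1 + z + 5/12z²
  Hence R(z) = 1 + z + 5/12z².

Need |R(x)|<1, x<0.
x=-1.22: |R|=0.4002
R=1: x+5/12x²=0 ⇒ x=−12/5=-2.4000; min R=1−1/(4·5/12)=0.4000>−1
Confirm numerically:
  x=-2.298: |R|=0.90233 <1
  x=-1.838: |R|=0.56960 <1
  x=-1.652: |R|=0.48513 <1
  x=-1.057: |R|=0.40852 <1
  x=-2.824: |R|=1.49891 >1
  x=-2.424: |R|=1.02424 >1
So |R|<1 on (-2.4000, 0).

z∈(-2.4000,0).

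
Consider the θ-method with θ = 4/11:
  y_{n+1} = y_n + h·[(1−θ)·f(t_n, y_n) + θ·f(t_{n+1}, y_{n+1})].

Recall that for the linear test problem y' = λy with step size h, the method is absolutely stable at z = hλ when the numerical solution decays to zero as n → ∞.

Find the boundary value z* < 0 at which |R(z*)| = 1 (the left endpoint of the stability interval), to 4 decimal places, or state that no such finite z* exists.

left endpoint -7.3333.

On y'=λy, z=hλ:
  y_{n+1} = y_n + z·[7/11·y_n + 4/11·y_{n+1}] ⇒ (1 − 4/11z)y_{n+1} = (1 + 7/11z)y_n
  R(z) = (1 + 7/11z)/(1 − 4/11z).

Boundary: |R(x)|=1, x<0.
x=-1.32: |R|=0.1081
R=−1: 1+7/11x = −1+4/11x ⇒ -3/11x=2 ⇒ x=2/(-3/11)=-7.3333
Confirm numerically:
  x=-7.296: |R|=0.99721 <1
  x=-5.324: |R|=0.81335 <1
  x=-3.485: |R|=0.53709 <1
  x=-3.442: |R|=0.52867 <1
  x=-7.764: |R|=1.03072 >1
  x=-7.722: |R|=1.02784 >1
Interval (-7.3333, 0).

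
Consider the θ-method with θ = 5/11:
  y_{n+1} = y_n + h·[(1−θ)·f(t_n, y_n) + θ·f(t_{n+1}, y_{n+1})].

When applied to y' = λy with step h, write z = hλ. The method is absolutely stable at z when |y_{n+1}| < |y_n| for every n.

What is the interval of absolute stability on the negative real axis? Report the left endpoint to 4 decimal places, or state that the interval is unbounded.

z∈(-22.0000,0).

With y'=λy (z=hλ):
  y_{n+1} = y_n + z·[6/11·y_n + 5/11·y_{n+1}] ⇒ (1 − 5/11z)y_{n+1} = (1 + 6/11z)y_n
  Hence R(z) = (1 + 6/11z)/(1 − 5/11z).

Find x<0 with |R(x)|<1.
x=-0.52: |R|=0.5794
R=−1: 1+6/11x = −1+5/11x ⇒ -1/11x=2 ⇒ x=2/(-1/11)=-22.0000
Confirm numerically:
  x=-19.631: |R|=0.97830 <1
  x=-15.667: |R|=0.92911 <1
  x=-10.059: |R|=0.80519 <1
  x=-9.077: |R|=0.77081 <1
  x=-22.247: |R|=1.00202 >1
  x=-22.047: |R|=1.00039 >1
Interval (-22.0000, 0).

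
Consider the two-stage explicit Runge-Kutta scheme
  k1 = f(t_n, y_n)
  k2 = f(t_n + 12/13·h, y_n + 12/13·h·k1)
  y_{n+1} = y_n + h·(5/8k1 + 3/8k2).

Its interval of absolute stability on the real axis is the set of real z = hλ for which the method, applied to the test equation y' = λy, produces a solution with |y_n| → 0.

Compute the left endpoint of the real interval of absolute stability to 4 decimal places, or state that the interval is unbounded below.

left endpoint -2.8889.

Test eqn y'=λy, z=hλ:
  k1=λy_n ⇒ h·k1=z·y_n;  k2=λ(1+12/13z)y_n ⇒ h·k2=z(1+12/13z)y_n
  y_{n+1}/y_n = 1 + 5/8z + 3/8z(1+12/13z) = 1 + z + 9/26z²
  Hence R(z) = 1 + z + 9/26z².

Solve |R(x)|<1 on ℝ⁻.
x=-1.18: |R|=0.3020
R=1: x+9/26x²=0 ⇒ x=−26/9=-2.8889; min R=1−1/(4·9/26)=0.2778>−1
Confirm numerically:
  x=-2.756: |R|=0.87322 <1
  x=-1.842: |R|=0.33249 <1
  x=-1.422: |R|=0.27795 <1
  x=-1.233: |R|=0.29325 <1
  x=-3.385: |R|=1.58131 >1
  x=-3.135: |R|=1.26708 >1
  x=-2.965: |R|=1.07812 >1
Stable set (-2.8889, 0).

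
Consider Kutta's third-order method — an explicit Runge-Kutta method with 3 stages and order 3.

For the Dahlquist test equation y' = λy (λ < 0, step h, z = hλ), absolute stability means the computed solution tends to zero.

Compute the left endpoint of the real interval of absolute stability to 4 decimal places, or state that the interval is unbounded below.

left endpoint -2.5127.

Set f=λy, z=hλ:
  order 3, 3-stage ⇒ R(z)=1+z+z^2/2+z^3/6
  (e.g. R(-1.72)=-0.08887, |R|=0.08887)

Boundary: |R(x)|=1, x<0.
x=-1.72: |R|=0.0889
|R(-2.26)|=0.6301 |R(-1.24)|=0.2110 |R(-1.03)|=0.3183
Bisect:
  x_lo=-2.9012 |R|=1.7626  x_hi=-0.3750 |R|=0.6865
  mid=-1.63810 |R|=0.02902 →hi
  mid=-2.26965 |R|=0.64260 →hi
  mid=-2.58542 |R|=1.12355 →lo
  mid=-2.42753 |R|=0.86528 →hi
  mid=-2.50648 |R|=0.98972 →hi
  mid=-2.54595 |R|=1.05543 →lo
  mid=-2.52621 |R|=1.02228 →lo
  mid=-2.51635 |R|=1.00593 →lo
  mid=-2.51141 |R|=0.99781 →hi
  ...
  [-2.51280,-2.51264] ⇒ x*=-2.5127
So |R|<1 on (-2.5127, 0).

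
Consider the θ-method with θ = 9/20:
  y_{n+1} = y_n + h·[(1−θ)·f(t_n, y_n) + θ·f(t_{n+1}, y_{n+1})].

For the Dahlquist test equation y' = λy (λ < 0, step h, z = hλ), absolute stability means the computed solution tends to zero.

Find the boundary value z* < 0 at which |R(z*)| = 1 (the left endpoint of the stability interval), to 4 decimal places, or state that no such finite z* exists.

left endpoint -20.0000.

With y'=λy (z=hλ):
  y_{n+1} = y_n + z·[11/20·y_n + 9/20·y_{n+1}] ⇒ (1 − 9/20z)y_{n+1} = (1 + 11/20z)y_n
  ⇒ R(z) = (1 + 11/20z)/(1 − 9/20z).

Find x<0 with |R(x)|<1.
x=-1.65: |R|=0.0531
R=−1: 1+11/20x = −1+9/20x ⇒ -1/10x=2 ⇒ x=2/(-1/10)=-20.0000
Confirm numerically:
  x=-19.689: |R|=0.99685 <1
  x=-17.258: |R|=0.96872 <1
  x=-16.322: |R|=0.95593 <1
  x=-11.947: |R|=0.87370 <1
  x=-20.417: |R|=1.00409 >1
  x=-20.211: |R|=1.00209 >1
Interval (-20.0000, 0).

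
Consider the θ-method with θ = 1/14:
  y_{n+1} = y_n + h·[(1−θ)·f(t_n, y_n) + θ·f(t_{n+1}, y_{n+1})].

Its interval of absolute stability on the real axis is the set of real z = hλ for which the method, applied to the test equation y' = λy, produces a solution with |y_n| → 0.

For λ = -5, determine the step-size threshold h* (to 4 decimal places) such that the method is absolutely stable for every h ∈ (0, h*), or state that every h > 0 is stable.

(-2.3333,0); λ=-5 ⇒ h* = (7/3)/5 = 0.4667.

With y'=λy (z=hλ):
  y_{n+1} = y_n + z·[13/14·y_n + 1/14·y_{n+1}] ⇒ (1 − 1/14z)y_{n+1} = (1 + 13/14z)y_n
  so R(z) = (1 + 13/14z)/(1 − 1/14z).

Solve |R(x)|<1 on ℝ⁻.
x=-1.77: |R|=0.5713
R=−1: 1+13/14x = −1+1/14x ⇒ -6/7x=2 ⇒ x=2/(-6/7)=-2.3333
Confirm numerically:
  x=-2.156: |R|=0.86828 <1
  x=-2.035: |R|=0.77674 <1
  x=-1.621: |R|=0.45279 <1
  x=-2.690: |R|=1.25644 >1
  x=-2.497: |R|=1.11905 >1
Interval (-2.3333, 0).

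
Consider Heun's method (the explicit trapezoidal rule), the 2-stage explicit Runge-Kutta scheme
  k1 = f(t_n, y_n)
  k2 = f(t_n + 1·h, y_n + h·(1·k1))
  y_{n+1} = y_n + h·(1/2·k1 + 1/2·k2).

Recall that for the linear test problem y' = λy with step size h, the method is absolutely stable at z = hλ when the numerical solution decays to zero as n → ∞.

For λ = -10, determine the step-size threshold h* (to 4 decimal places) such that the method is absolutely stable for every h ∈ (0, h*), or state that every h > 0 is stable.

With y'=λy (z=hλ):
  order 2, 2-stage ⇒ R(z)=1+z+z^2/2
  (e.g. R(-0.96)=0.50080, |R|=0.50080)

Boundary: |R(x)|=1, x<0.
x=-0.96: |R|=0.5008
|R(-2.16)|=1.1728 |R(-2.01)|=1.0100 |R(-0.64)|=0.5648
Bisect:
  x_lo=-2.4341 |R|=1.5284  x_hi=-0.3102 |R|=0.7379
  mid=-1.37218 |R|=0.56926 →hi
  mid=-1.90316 |R|=0.90785 →hi
  mid=-2.16865 |R|=1.18287 →lo
  mid=-2.03590 |R|=1.03655 →lo
  mid=-1.96953 |R|=0.97000 →hi
  mid=-2.00272 |R|=1.00272 →lo
  mid=-1.98612 |R|=0.98622 →hi
  mid=-1.99442 |R|=0.99444 →hi
  ...
  [-2.00012,-1.99999] ⇒ x*=-2.0000
So |R|<1 on (-2.0000, 0).

(-2.0000,0); λ=-10 ⇒ h* = 0.2000.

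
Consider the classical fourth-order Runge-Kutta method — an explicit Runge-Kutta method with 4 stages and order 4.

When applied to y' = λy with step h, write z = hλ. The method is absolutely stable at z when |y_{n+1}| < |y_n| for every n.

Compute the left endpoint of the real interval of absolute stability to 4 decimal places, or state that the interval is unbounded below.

On y'=λy, z=hλ:
  order 4, 4-stage ⇒ R(z)=1+z+z^2/2+z^3/6+z^4/24
  (e.g. R(-0.4)=0.67040, |R|=0.67040)

Need |R(x)|<1, x<0.
x=-0.4: |R|=0.6704
|R(-1.71)|=0.2749 |R(-1.58)|=0.2705 |R(-0.67)|=0.5127
Bisect:
  x_lo=-3.1919 |R|=1.8074  x_hi=-0.1130 |R|=0.8932
  mid=-1.65246 |R|=0.27149 →hi
  mid=-2.42220 |R|=0.57706 →hi
  mid=-2.80707 |R|=1.03334 →lo
  mid=-2.61464 |R|=0.77175 →hi
  mid=-2.71086 |R|=0.89345 →hi
  mid=-2.75897 |R|=0.96103 →hi
  mid=-2.78302 |R|=0.99658 →hi
  ...
  [-2.78546,-2.78527] ⇒ x*=-2.7853
Stable set (-2.7853, 0).

left endpoint -2.7853.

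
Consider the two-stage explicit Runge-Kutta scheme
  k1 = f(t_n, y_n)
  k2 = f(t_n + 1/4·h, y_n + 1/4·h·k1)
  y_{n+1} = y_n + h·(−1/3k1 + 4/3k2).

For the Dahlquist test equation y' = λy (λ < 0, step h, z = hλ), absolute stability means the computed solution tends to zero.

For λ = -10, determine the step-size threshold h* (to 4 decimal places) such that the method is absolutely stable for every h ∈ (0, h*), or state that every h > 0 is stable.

Set f=λy, z=hλ:
  k1=λy_n ⇒ h·k1=z·y_n;  k2=λ(1+1/4z)y_n ⇒ h·k2=z(1+1/4z)y_n
  y_{n+1}/y_n = 1 − 1/3z + 4/3z(1+1/4z) = 1 + z + 1/3z²
  R(z) = 1 + z + 1/3z².

Solve |R(x)|<1 on ℝ⁻.
x=-0.37: |R|=0.6756
R=1: x+1/3x²=0 ⇒ x=−3=-3.0000; min R=1−1/(4·1/3)=0.2500>−1
Confirm numerically:
  x=-1.952: |R|=0.31810 <1
  x=-1.611: |R|=0.25411 <1
  x=-1.437: |R|=0.25132 <1
  x=-3.427: |R|=1.48778 >1
  x=-3.207: |R|=1.22128 >1
Stable set (-3.0000, 0).

(-3.0000,0); λ=-10 ⇒ h* = (3)/10 = 0.3000.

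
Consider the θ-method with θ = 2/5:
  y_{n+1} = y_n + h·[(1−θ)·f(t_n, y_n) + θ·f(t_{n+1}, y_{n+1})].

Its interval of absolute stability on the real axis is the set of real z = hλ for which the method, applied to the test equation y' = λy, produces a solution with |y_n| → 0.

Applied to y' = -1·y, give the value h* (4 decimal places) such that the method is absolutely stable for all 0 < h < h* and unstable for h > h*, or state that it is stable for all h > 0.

On y'=λy, z=hλ:
  y_{n+1} = y_n + z·[3/5·y_n + 2/5·y_{n+1}] ⇒ (1 − 2/5z)y_{n+1} = (1 + 3/5z)y_n
  so R(z) = (1 + 3/5z)/(1 − 2/5z).

Solve |R(x)|<1 on ℝ⁻.
x=-1.75: |R|=0.0294
R=−1: 1+3/5x = −1+2/5x ⇒ -1/5x=2 ⇒ x=2/(-1/5)=-10.0000
Confirm numerically:
  x=-9.949: |R|=0.99795 <1
  x=-5.563: |R|=0.72485 <1
  x=-5.307: |R|=0.69944 <1
  x=-10.405: |R|=1.01569 >1
  x=-10.313: |R|=1.01221 >1
Interval (-10.0000, 0).

(-10.0000,0); λ=-1 ⇒ h* = (10)/1 = 10.0000.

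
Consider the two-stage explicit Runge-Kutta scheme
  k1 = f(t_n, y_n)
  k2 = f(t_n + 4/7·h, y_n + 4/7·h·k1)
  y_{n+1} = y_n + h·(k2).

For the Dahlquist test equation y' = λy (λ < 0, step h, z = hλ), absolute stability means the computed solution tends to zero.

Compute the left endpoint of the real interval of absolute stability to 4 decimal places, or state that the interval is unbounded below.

left endpoint -1.7500.

Test eqn y'=λy, z=hλ:
  k1=λy_n ⇒ h·k1=z·y_n;  k2=λ(1+4/7z)y_n ⇒ h·k2=z(1+4/7z)y_n
  y_{n+1}/y_n = 1 + z(1+4/7z) = 1 + z + 4/7z²
  ⇒ R(z) = 1 + z + 4/7z².

Need |R(x)|<1, x<0.
x=-1.63: |R|=0.8882
R=1: x+4/7x²=0 ⇒ x=−7/4=-1.7500; min R=1−1/(4·4/7)=0.5625>−1
Confirm numerically:
  x=-1.575: |R|=0.84250 <1
  x=-0.963: |R|=0.56693 <1
  x=-0.792: |R|=0.56644 <1
  x=-2.173: |R|=1.52525 >1
  x=-2.157: |R|=1.50166 >1
  x=-2.034: |R|=1.33009 >1
Interval (-1.7500, 0).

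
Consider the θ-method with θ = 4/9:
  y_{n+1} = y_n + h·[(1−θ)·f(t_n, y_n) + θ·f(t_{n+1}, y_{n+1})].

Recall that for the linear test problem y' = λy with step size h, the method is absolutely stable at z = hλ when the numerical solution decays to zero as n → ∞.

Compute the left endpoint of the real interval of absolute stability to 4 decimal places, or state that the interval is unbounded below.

On y'=λy, z=hλ:
  y_{n+1} = y_n + z·[5/9·y_n + 4/9·y_{n+1}] ⇒ (1 − 4/9z)y_{n+1} = (1 + 5/9z)y_n
  R(z) = (1 + 5/9z)/(1 − 4/9z).

Find x<0 with |R(x)|<1.
x=-0.94: |R|=0.3370
R=−1: 1+5/9x = −1+4/9x ⇒ -1/9x=2 ⇒ x=2/(-1/9)=-18.0000
Confirm numerically:
  x=-8.400: |R|=0.77465 <1
  x=-8.192: |R|=0.76518 <1
  x=-7.965: |R|=0.75441 <1
  x=-18.447: |R|=1.00540 >1
  x=-18.215: |R|=1.00263 >1
Stable set (-18.0000, 0).

z* = -18.0000.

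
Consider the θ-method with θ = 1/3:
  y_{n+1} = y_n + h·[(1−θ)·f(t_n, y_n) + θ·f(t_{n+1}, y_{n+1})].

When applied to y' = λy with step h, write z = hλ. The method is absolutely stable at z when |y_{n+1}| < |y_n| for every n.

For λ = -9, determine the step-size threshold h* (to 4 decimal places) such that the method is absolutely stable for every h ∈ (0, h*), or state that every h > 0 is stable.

With y'=λy (z=hλ):
  y_{n+1} = y_n + z·[2/3·y_n + 1/3·y_{n+1}] ⇒ (1 − 1/3z)y_{n+1} = (1 + 2/3z)y_n
  Hence R(z) = (1 + 2/3z)/(1 − 1/3z).

Find x<0 with |R(x)|<1.
x=-0.93: |R|=0.2901
R=−1: 1+2/3x = −1+1/3x ⇒ -1/3x=2 ⇒ x=2/(-1/3)=-6.0000
Confirm numerically:
  x=-5.829: |R|=0.98063 <1
  x=-5.311: |R|=0.91710 <1
  x=-4.341: |R|=0.77401 <1
  x=-4.238: |R|=0.75656 <1
  x=-6.295: |R|=1.03174 >1
  x=-6.175: |R|=1.01907 >1
Stable set (-6.0000, 0).

(-6.0000,0); λ=-9 ⇒ h* = (6)/9 = 0.6667.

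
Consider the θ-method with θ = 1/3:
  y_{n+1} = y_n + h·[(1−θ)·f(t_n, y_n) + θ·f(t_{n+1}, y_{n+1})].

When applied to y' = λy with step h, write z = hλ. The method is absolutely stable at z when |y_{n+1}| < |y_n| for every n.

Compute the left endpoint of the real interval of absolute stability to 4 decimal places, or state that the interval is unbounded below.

Set f=λy, z=hλ:
  y_{n+1} = y_n + z·[2/3·y_n + 1/3·y_{n+1}] ⇒ (1 − 1/3z)y_{n+1} = (1 + 2/3z)y_n
  ⇒ R(z) = (1 + 2/3z)/(1 − 1/3z).

Boundary: |R(x)|=1, x<0.
x=-1.41: |R|=0.0408
R=−1: 1+2/3x = −1+1/3x ⇒ -1/3x=2 ⇒ x=2/(-1/3)=-6.0000
Confirm numerically:
  x=-5.598: |R|=0.95324 <1
  x=-5.384: |R|=0.92653 <1
  x=-3.659: |R|=0.64845 <1
  x=-3.564: |R|=0.62888 <1
  x=-6.194: |R|=1.02110 >1
  x=-6.104: |R|=1.01142 >1
Interval (-6.0000, 0).

left endpoint -6.0000.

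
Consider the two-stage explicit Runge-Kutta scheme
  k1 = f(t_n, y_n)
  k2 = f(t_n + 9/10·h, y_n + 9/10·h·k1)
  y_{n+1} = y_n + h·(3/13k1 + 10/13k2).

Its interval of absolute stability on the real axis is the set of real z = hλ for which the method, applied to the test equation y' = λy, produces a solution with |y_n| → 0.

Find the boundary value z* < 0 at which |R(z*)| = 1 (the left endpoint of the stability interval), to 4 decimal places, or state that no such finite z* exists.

left endpoint -1.4444.

With y'=λy (z=hλ):
  k1=λy_n ⇒ h·k1=z·y_n;  k2=λ(1+9/10z)y_n ⇒ h·k2=z(1+9/10z)y_n
  y_{n+1}/y_n = 1 + 3/13z + 10/13z(1+9/10z) = 1 + z + 9/13z²
  so R(z) = 1 + z + 9/13z².

Need |R(x)|<1, x<0.
x=-1.61: |R|=1.1845
R=1: x+9/13x²=0 ⇒ x=−13/9=-1.4444; min R=1−1/(4·9/13)=0.6389>−1
Confirm numerically:
  x=-1.281: |R|=0.85505 <1
  x=-1.245: |R|=0.82809 <1
  x=-0.791: |R|=0.64216 <1
  x=-0.586: |R|=0.65174 <1
  x=-1.722: |R|=1.33089 >1
  x=-1.634: |R|=1.21443 >1
  x=-1.557: |R|=1.12133 >1
Interval (-1.4444, 0).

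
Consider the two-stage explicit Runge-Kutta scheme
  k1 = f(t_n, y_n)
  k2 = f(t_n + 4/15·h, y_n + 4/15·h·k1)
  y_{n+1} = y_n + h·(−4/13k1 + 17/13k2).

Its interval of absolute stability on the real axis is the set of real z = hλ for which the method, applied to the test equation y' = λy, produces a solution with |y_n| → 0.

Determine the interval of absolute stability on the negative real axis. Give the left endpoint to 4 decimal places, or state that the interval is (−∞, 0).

z∈(-2.8676,0).

With y'=λy (z=hλ):
  k1=λy_n ⇒ h·k1=z·y_n;  k2=λ(1+4/15z)y_n ⇒ h·k2=z(1+4/15z)y_n
  y_{n+1}/y_n = 1 − 4/13z + 17/13z(1+4/15z) = 1 + z + 68/195z²
  Hence R(z) = 1 + z + 68/195z².

Boundary: |R(x)|=1, x<0.
x=-1.37: |R|=0.2845
R=1: x+68/195x²=0 ⇒ x=−195/68=-2.8676; min R=1−1/(4·68/195)=0.2831>−1
Confirm numerically:
  x=-2.012: |R|=0.39966 <1
  x=-1.662: |R|=0.30124 <1
  x=-1.495: |R|=0.28439 <1
  x=-1.346: |R|=0.28578 <1
  x=-3.120: |R|=1.27456 >1
  x=-3.058: |R|=1.20299 >1
Interval (-2.8676, 0).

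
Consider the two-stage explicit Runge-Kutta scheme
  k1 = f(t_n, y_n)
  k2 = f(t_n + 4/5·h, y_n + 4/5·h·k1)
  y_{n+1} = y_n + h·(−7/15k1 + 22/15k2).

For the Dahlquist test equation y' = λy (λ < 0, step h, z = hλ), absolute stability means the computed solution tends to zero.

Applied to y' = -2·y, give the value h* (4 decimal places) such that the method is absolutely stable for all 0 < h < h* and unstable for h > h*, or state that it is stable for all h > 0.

On y'=λy, z=hλ:
  k1=λy_n ⇒ h·k1=z·y_n;  k2=λ(1+4/5z)y_n ⇒ h·k2=z(1+4/5z)y_n
  y_{n+1}/y_n = 1 − 7/15z + 22/15z(1+4/5z) = 1 + z + 88/75z²
  so R(z) = 1 + z + 88/75z².

Boundary: |R(x)|=1, x<0.
x=-0.89: |R|=1.0394
R=1: x+88/75x²=0 ⇒ x=−75/88=-0.8523; min R=1−1/(4·88/75)=0.7869>−1
Confirm numerically:
  x=-0.700: |R|=0.87493 <1
  x=-0.609: |R|=0.82617 <1
  x=-0.527: |R|=0.79887 <1
  x=-0.402: |R|=0.78762 <1
  x=-1.403: |R|=1.90660 >1
  x=-1.167: |R|=1.43095 >1
  x=-0.925: |R|=1.07893 >1
So |R|<1 on (-0.8523, 0).

(-0.8523,0); λ=-2 ⇒ h* = (75/88)/2 = 0.4261.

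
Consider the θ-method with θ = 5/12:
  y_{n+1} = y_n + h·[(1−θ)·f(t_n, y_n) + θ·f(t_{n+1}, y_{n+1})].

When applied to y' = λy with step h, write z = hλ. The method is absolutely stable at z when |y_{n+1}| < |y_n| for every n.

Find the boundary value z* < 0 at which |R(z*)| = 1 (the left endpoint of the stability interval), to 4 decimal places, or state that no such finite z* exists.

On y'=λy, z=hλ:
  y_{n+1} = y_n + z·[7/12·y_n + 5/12·y_{n+1}] ⇒ (1 − 5/12z)y_{n+1} = (1 + 7/12z)y_n
  so R(z) = (1 + 7/12z)/(1 − 5/12z).

Need |R(x)|<1, x<0.
x=-0.89: |R|=0.3508
R=−1: 1+7/12x = −1+5/12x ⇒ -1/6x=2 ⇒ x=2/(-1/6)=-12.0000
Confirm numerically:
  x=-10.727: |R|=0.96121 <1
  x=-8.918: |R|=0.89108 <1
  x=-6.904: |R|=0.78091 <1
  x=-12.455: |R|=1.01225 >1
  x=-12.412: |R|=1.01113 >1
Interval (-12.0000, 0).

left endpoint -12.0000.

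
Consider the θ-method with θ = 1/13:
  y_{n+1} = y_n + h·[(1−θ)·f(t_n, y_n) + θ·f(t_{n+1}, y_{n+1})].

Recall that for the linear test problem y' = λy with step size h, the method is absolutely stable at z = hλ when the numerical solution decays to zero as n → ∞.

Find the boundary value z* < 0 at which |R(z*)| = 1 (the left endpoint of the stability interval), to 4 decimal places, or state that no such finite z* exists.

left endpoint -2.3636.

On y'=λy, z=hλ:
  y_{n+1} = y_n + z·[12/13·y_n + 1/13·y_{n+1}] ⇒ (1 − 1/13z)y_{n+1} = (1 + 12/13z)y_n
  so R(z) = (1 + 12/13z)/(1 − 1/13z).

Find x<0 with |R(x)|<1.
x=-0.49: |R|=0.5278
R=−1: 1+12/13x = −1+1/13x ⇒ -11/13x=2 ⇒ x=2/(-11/13)=-2.3636
Confirm numerically:
  x=-1.787: |R|=0.57104 <1
  x=-1.662: |R|=0.47361 <1
  x=-1.457: |R|=0.31016 <1
  x=-2.931: |R|=1.39175 >1
  x=-2.672: |R|=1.21644 >1
Interval (-2.3636, 0).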